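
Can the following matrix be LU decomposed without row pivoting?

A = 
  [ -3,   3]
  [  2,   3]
Yes.
A[1,1] = -3 ≠ 0, so Gaussian elimination proceeds without a row swap: multiplier ℓ₂₁ = (2)/(-3) = -2/3, and U[2,2] = 3 - (-2/3)(3) = 5.
L = 
  [   1,    0]
  [-2/3,    1]
U = 
  [ -3,   3]
  [  0,   5]
Check row 2 of LU: [(-2/3)(-3), (-2/3)(3) + 5] = [2, 3] = row 2 of A ✓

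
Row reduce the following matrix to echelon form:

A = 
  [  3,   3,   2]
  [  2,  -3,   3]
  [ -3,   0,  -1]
Row operations:
R2 → R2 - (2/3)·R1
R3 → R3 + (1)·R1
R3 → R3 + (3/5)·R2

Resulting echelon form:
REF = 
  [  3,   3,   2]
  [  0,  -5, 5/3]
  [  0,   0,   2]

Rank = 3 (number of non-zero pivot rows).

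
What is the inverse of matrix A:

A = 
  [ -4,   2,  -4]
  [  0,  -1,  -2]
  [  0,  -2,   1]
det(A) = (-4)·((-1)(1) - (-2)(-2)) - (2)·((0)(1) - (-2)(0)) + (-4)·((0)(-2) - (-1)(0))
  = (-4)(-5) - (2)(0) + (-4)(0)
  = 20
det(A) = 20 ≠ 0, so A is invertible.

Cofactors Cᵢⱼ = (-1)ⁱ⁺ʲ·Mᵢⱼ:
C = 
  [ -5,   0,   0]
  [  6,  -4,  -8]
  [ -8,  -8,   4]

adj(A) = Cᵀ:
adj(A) = 
  [ -5,   6,  -8]
  [  0,  -4,  -8]
  [  0,  -8,   4]

A⁻¹ = (1/20) · adj(A):
A⁻¹ = 
  [-1/4, 3/10, -2/5]
  [   0, -1/5, -2/5]
  [   0, -2/5,  1/5]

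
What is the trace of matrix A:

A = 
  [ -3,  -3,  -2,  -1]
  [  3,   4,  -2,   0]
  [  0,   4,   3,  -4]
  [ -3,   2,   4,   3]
7

tr(A) = -3 + 4 + 3 + 3 = 7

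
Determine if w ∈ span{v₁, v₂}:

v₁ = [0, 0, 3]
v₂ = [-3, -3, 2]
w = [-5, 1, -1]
No

Form the augmented matrix and row-reduce:
[v₁|v₂|w] = 
  [  0,  -3,  -5]
  [  0,  -3,   1]
  [  3,   2,  -1]
Swap R1 ↔ R3
R3 → R3 - (1)·R2
REF = 
  [  3,   2,  -1]
  [  0,  -3,   1]
  [  0,   0,  -6]

Row 3 reads [0 0 | -6], i.e. 0 = -6, so the system is inconsistent and w ∉ span{v₁, v₂}.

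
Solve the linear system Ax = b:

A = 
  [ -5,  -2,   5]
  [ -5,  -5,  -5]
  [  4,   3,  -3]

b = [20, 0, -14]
x = [-2, 0, 2]

Row reduce the augmented matrix [A|b]:
R2 → R2 - (1)·R1
R3 → R3 + (4/5)·R1
R3 → R3 + (7/15)·R2
REF = 
  [   -5,    -2,     5,    20]
  [    0,    -3,   -10,   -20]
  [    0,     0, -11/3, -22/3]

Back-substitution:
x₃ = (-22/3) / (-11/3) = 2
x₂ = (-20 - (-10)(2)) / (-3) = 0
x₁ = (20 - (-2)(0) - (5)(2)) / (-5) = -2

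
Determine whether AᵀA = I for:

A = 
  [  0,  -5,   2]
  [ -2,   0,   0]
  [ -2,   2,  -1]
No

AᵀA = 
  [  8,  -4,   2]
  [ -4,  29, -12]
  [  2, -12,   5]
≠ I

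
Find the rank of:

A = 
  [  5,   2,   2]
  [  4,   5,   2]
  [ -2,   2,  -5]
Row reduce:
R2 → R2 - (4/5)·R1
R3 → R3 + (2/5)·R1
R3 → R3 - (14/17)·R2
REF = 
  [     5,      2,      2]
  [     0,   17/5,    2/5]
  [     0,      0, -77/17]
Pivot columns: 1, 2, 3 → 3 pivots.

rank(A) = 3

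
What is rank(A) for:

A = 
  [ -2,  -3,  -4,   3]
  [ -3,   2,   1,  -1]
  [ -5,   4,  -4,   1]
Row reduce:
R2 → R2 - (3/2)·R1
R3 → R3 - (5/2)·R1
R3 → R3 - (23/13)·R2
REF = 
  [    -2,     -3,     -4,      3]
  [     0,   13/2,      7,  -11/2]
  [     0,      0, -83/13,  42/13]
Pivot columns: 1, 2, 3 → 3 pivots.

rank(A) = 3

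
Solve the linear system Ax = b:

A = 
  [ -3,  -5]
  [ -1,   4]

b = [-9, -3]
Row reduce the augmented matrix [A|b]:
R2 → R2 - (1/3)·R1
REF = 
  [  -3,   -5,   -9]
  [   0, 17/3,    0]

Back-substitution:
x₂ = 0 / (17/3) = 0
x₁ = (-9 - (-5)(0)) / (-3) = 3

x = [3, 0]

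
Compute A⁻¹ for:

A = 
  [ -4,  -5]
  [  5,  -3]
det(A) = (-4)(-3) - (-5)(5) = 37
For a 2×2 matrix, A⁻¹ = (1/det(A)) · [[d, -b], [-c, a]]
    = (1/37) · [[-3, 5], [-5, -4]]

A⁻¹ = 
  [-3/37,  5/37]
  [-5/37, -4/37]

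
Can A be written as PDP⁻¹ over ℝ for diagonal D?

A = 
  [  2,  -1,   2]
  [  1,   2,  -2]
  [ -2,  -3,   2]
No

Characteristic polynomial: det(λI - A) = λ³ - 6λ² + 11λ + 4
By the rational root theorem any rational root is an integer dividing 4; none of those is a root, so p(λ) has no rational roots and hence (being an irreducible cubic) no repeated roots.
Discriminant of the cubic: Δ = -2696
Δ < 0 ⇒ one real eigenvalue and a complex-conjugate pair: λ ≈ 3.154 + 1.732i, 3.154 - 1.732i, -0.3089
Has complex eigenvalues (not diagonalizable over ℝ).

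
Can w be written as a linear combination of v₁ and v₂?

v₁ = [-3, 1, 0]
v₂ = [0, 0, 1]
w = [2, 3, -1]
No

Form the augmented matrix and row-reduce:
[v₁|v₂|w] = 
  [ -3,   0,   2]
  [  1,   0,   3]
  [  0,   1,  -1]
R2 → R2 + (1/3)·R1
Swap R2 ↔ R3
REF = 
  [  -3,    0,    2]
  [   0,    1,   -1]
  [   0,    0, 11/3]

Row 3 reads [0 0 | 11/3], i.e. 0 = 11/3, so the system is inconsistent and w ∉ span{v₁, v₂}.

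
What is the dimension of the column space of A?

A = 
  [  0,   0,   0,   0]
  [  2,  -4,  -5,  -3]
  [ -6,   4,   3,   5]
Row reduce:
Swap R1 ↔ R2
R3 → R3 + (3)·R1
Swap R2 ↔ R3
REF = 
  [  2,  -4,  -5,  -3]
  [  0,  -8, -12,  -4]
  [  0,   0,   0,   0]
Pivot columns: 1, 2 → 2 pivots.
dim(Col(A)) = number of pivot columns = 2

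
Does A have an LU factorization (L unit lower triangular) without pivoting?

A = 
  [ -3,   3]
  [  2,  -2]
Yes.
A[1,1] = -3 ≠ 0, so Gaussian elimination proceeds without a row swap: multiplier ℓ₂₁ = (2)/(-3) = -2/3, and U[2,2] = -2 - (-2/3)(3) = 0.
L = 
  [   1,    0]
  [-2/3,    1]
U = 
  [ -3,   3]
  [  0,   0]
Check row 2 of LU: [(-2/3)(-3), (-2/3)(3) + 0] = [2, -2] = row 2 of A ✓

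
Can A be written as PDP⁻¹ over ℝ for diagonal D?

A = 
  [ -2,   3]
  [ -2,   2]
No

tr(A) = 0, det(A) = 2
Characteristic polynomial: λ² - tr(A)λ + det(A) = λ² + 2
λ² + 2 = 0  ⇒  λ = (0 ± √((0)² - 4·(2)))/2 = (0 ± √(-8))/2
  = i√2,  -i√2
Eigenvalues: i√2, -i√2  (≈ 0 + 1.414i, 0 - 1.414i)
Has complex eigenvalues (not diagonalizable over ℝ).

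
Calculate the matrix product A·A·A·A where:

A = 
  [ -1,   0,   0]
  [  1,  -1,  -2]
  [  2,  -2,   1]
A² = A·A:
A²[1,1] = (-1)(-1) + (0)(1) + (0)(2) = 1
A²[1,2] = (-1)(0) + (0)(-1) + (0)(-2) = 0
A²[1,3] = (-1)(0) + (0)(-2) + (0)(1) = 0
A²[2,1] = (1)(-1) + (-1)(1) + (-2)(2) = -6
A²[2,2] = (1)(0) + (-1)(-1) + (-2)(-2) = 5
A²[2,3] = (1)(0) + (-1)(-2) + (-2)(1) = 0
A²[3,1] = (2)(-1) + (-2)(1) + (1)(2) = -2
A²[3,2] = (2)(0) + (-2)(-1) + (1)(-2) = 0
A²[3,3] = (2)(0) + (-2)(-2) + (1)(1) = 5
A² = 
  [  1,   0,   0]
  [ -6,   5,   0]
  [ -2,   0,   5]

A^3 = A^2·A:
A^3[1,1] = (1)(-1) + (0)(1) + (0)(2) = -1
A^3[1,2] = (1)(0) + (0)(-1) + (0)(-2) = 0
A^3[1,3] = (1)(0) + (0)(-2) + (0)(1) = 0
A^3[2,1] = (-6)(-1) + (5)(1) + (0)(2) = 11
A^3[2,2] = (-6)(0) + (5)(-1) + (0)(-2) = -5
A^3[2,3] = (-6)(0) + (5)(-2) + (0)(1) = -10
A^3[3,1] = (-2)(-1) + (0)(1) + (5)(2) = 12
A^3[3,2] = (-2)(0) + (0)(-1) + (5)(-2) = -10
A^3[3,3] = (-2)(0) + (0)(-2) + (5)(1) = 5
A^3 = 
  [ -1,   0,   0]
  [ 11,  -5, -10]
  [ 12, -10,   5]

A^4 = A^3·A:
A^4[1,1] = (-1)(-1) + (0)(1) + (0)(2) = 1
A^4[1,2] = (-1)(0) + (0)(-1) + (0)(-2) = 0
A^4[1,3] = (-1)(0) + (0)(-2) + (0)(1) = 0
A^4[2,1] = (11)(-1) + (-5)(1) + (-10)(2) = -36
A^4[2,2] = (11)(0) + (-5)(-1) + (-10)(-2) = 25
A^4[2,3] = (11)(0) + (-5)(-2) + (-10)(1) = 0
A^4[3,1] = (12)(-1) + (-10)(1) + (5)(2) = -12
A^4[3,2] = (12)(0) + (-10)(-1) + (5)(-2) = 0
A^4[3,3] = (12)(0) + (-10)(-2) + (5)(1) = 25
A^4 = 
  [  1,   0,   0]
  [-36,  25,   0]
  [-12,   0,  25]

Therefore
A^4 = 
  [  1,   0,   0]
  [-36,  25,   0]
  [-12,   0,  25]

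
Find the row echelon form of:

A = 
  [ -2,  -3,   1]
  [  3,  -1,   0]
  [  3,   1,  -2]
Row operations:
R2 → R2 + (3/2)·R1
R3 → R3 + (3/2)·R1
R3 → R3 - (7/11)·R2

Resulting echelon form:
REF = 
  [    -2,     -3,      1]
  [     0,  -11/2,    3/2]
  [     0,      0, -16/11]

Rank = 3 (number of non-zero pivot rows).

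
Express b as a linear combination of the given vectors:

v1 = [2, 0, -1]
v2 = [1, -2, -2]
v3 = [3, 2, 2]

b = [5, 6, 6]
c1 = 0, c2 = -1, c3 = 2

b = 0·v1 + -1·v2 + 2·v3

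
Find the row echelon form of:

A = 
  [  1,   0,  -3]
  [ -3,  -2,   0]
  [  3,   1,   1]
Row operations:
R2 → R2 + (3)·R1
R3 → R3 - (3)·R1
R3 → R3 + (1/2)·R2

Resulting echelon form:
REF = 
  [   1,    0,   -3]
  [   0,   -2,   -9]
  [   0,    0, 11/2]

Rank = 3 (number of non-zero pivot rows).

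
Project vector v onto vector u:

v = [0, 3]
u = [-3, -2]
proj_u(v) = [18/13, 12/13]

v·u = (0)(-3) + (3)(-2) = -6
u·u = (-3)² + (-2)² = 13
proj_u(v) = (v·u / u·u) × u = (-6/13) × u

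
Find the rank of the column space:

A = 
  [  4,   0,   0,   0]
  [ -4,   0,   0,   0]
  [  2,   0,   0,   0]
Row reduce:
R2 → R2 + (1)·R1
R3 → R3 - (1/2)·R1
REF = 
  [  4,   0,   0,   0]
  [  0,   0,   0,   0]
  [  0,   0,   0,   0]
Pivot columns: 1 → 1 pivot.
dim(Col(A)) = number of pivot columns = 1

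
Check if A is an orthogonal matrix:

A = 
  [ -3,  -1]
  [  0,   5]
No

AᵀA = 
  [  9,   3]
  [  3,  26]
≠ I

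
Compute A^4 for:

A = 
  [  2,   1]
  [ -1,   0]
A² = A·A:
A²[1,1] = (2)(2) + (1)(-1) = 3
A²[1,2] = (2)(1) + (1)(0) = 2
A²[2,1] = (-1)(2) + (0)(-1) = -2
A²[2,2] = (-1)(1) + (0)(0) = -1
A² = 
  [  3,   2]
  [ -2,  -1]

A^3 = A^2·A:
A^3[1,1] = (3)(2) + (2)(-1) = 4
A^3[1,2] = (3)(1) + (2)(0) = 3
A^3[2,1] = (-2)(2) + (-1)(-1) = -3
A^3[2,2] = (-2)(1) + (-1)(0) = -2
A^3 = 
  [  4,   3]
  [ -3,  -2]

A^4 = A^3·A:
A^4[1,1] = (4)(2) + (3)(-1) = 5
A^4[1,2] = (4)(1) + (3)(0) = 4
A^4[2,1] = (-3)(2) + (-2)(-1) = -4
A^4[2,2] = (-3)(1) + (-2)(0) = -3
A^4 = 
  [  5,   4]
  [ -4,  -3]

Therefore
A^4 = 
  [  5,   4]
  [ -4,  -3]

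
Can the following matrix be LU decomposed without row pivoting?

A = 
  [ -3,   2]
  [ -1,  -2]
Yes.
A[1,1] = -3 ≠ 0, so Gaussian elimination proceeds without a row swap: multiplier ℓ₂₁ = (-1)/(-3) = 1/3, and U[2,2] = -2 - (1/3)(2) = -8/3.
L = 
  [  1,   0]
  [1/3,   1]
U = 
  [  -3,    2]
  [   0, -8/3]
Check row 2 of LU: [(1/3)(-3), (1/3)(2) + (-8/3)] = [-1, -2] = row 2 of A ✓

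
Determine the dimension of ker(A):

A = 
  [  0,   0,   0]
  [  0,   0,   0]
nullity(A) = 3

Row reduce:
(no row operations needed)
REF = 
  [  0,   0,   0]
  [  0,   0,   0]
Pivot columns: none → 0 pivots.
rank(A) = 0, so nullity(A) = 3 - 0 = 3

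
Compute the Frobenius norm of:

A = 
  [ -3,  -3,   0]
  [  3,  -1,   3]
||A||_F = 6.083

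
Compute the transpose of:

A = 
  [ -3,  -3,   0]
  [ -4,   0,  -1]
Aᵀ = 
  [ -3,  -4]
  [ -3,   0]
  [  0,  -1]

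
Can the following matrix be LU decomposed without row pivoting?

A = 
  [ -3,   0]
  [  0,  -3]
Yes.
A[1,1] = -3 ≠ 0, so Gaussian elimination proceeds without a row swap: multiplier ℓ₂₁ = (0)/(-3) = 0, and U[2,2] = -3 - (0)(0) = -3.
L = 
  [  1,   0]
  [  0,   1]
U = 
  [ -3,   0]
  [  0,  -3]
Check row 2 of LU: [(0)(-3), (0)(0) + (-3)] = [0, -3] = row 2 of A ✓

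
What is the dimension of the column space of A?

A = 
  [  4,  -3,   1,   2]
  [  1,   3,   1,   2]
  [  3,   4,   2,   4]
dim(Col(A)) = 2

Row reduce:
R2 → R2 - (1/4)·R1
R3 → R3 - (3/4)·R1
R3 → R3 - (5/3)·R2
REF = 
  [   4,   -3,    1,    2]
  [   0, 15/4,  3/4,  3/2]
  [   0,    0,    0,    0]
Pivot columns: 1, 2 → 2 pivots.
dim(Col(A)) = number of pivot columns = 2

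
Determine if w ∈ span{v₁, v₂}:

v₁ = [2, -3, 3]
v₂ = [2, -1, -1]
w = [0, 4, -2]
No

Form the augmented matrix and row-reduce:
[v₁|v₂|w] = 
  [  2,   2,   0]
  [ -3,  -1,   4]
  [  3,  -1,  -2]
R2 → R2 + (3/2)·R1
R3 → R3 - (3/2)·R1
R3 → R3 + (2)·R2
REF = 
  [  2,   2,   0]
  [  0,   2,   4]
  [  0,   0,   6]

Row 3 reads [0 0 | 6], i.e. 0 = 6, so the system is inconsistent and w ∉ span{v₁, v₂}.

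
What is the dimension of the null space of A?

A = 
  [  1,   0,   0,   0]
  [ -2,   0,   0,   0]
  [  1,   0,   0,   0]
nullity(A) = 3

Row reduce:
R2 → R2 + (2)·R1
R3 → R3 - (1)·R1
REF = 
  [  1,   0,   0,   0]
  [  0,   0,   0,   0]
  [  0,   0,   0,   0]
Pivot columns: 1 → 1 pivot.
rank(A) = 1, so nullity(A) = 4 - 1 = 3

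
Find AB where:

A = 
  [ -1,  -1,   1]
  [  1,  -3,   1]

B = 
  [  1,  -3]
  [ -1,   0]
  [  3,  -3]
AB = 
  [  3,   0]
  [  7,  -6]

A is 2×3 and B is 3×2, so AB is 2×2. Each entry is (row of A)·(column of B):
AB[1,1] = (-1)(1) + (-1)(-1) + (1)(3) = 3
AB[1,2] = (-1)(-3) + (-1)(0) + (1)(-3) = 0
AB[2,1] = (1)(1) + (-3)(-1) + (1)(3) = 7
AB[2,2] = (1)(-3) + (-3)(0) + (1)(-3) = -6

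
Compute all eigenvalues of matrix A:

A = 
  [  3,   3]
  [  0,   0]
tr(A) = 3, det(A) = 0
Characteristic polynomial: λ² - tr(A)λ + det(A) = λ² - 3λ
λ² - 3λ = λ(λ - 3)

λ = 3, 0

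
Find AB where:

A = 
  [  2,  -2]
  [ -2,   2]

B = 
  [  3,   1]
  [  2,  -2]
AB = 
  [  2,   6]
  [ -2,  -6]

A is 2×2 and B is 2×2, so AB is 2×2. Each entry is (row of A)·(column of B):
AB[1,1] = (2)(3) + (-2)(2) = 2
AB[1,2] = (2)(1) + (-2)(-2) = 6
AB[2,1] = (-2)(3) + (2)(2) = -2
AB[2,2] = (-2)(1) + (2)(-2) = -6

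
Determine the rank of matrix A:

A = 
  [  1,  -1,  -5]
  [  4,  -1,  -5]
rank(A) = 2

Row reduce:
R2 → R2 - (4)·R1
REF = 
  [  1,  -1,  -5]
  [  0,   3,  15]
Pivot columns: 1, 2 → 2 pivots.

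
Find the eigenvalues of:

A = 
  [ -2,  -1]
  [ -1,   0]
tr(A) = -2, det(A) = -1
Characteristic polynomial: λ² - tr(A)λ + det(A) = λ² + 2λ - 1
λ² + 2λ - 1 = 0  ⇒  λ = (-2 ± √((2)² - 4·(-1)))/2 = (-2 ± √(8))/2
  = -1 + √2,  -1 - √2

λ = -1 + √2, -1 - √2  (≈ 0.4142, -2.414)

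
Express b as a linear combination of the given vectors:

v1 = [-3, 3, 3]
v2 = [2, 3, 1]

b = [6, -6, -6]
c1 = -2, c2 = 0

b = -2·v1 + 0·v2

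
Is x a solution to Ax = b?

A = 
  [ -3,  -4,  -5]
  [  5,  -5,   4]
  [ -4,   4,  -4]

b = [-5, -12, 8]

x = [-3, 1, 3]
No

Ax = [-10, -8, 4] ≠ b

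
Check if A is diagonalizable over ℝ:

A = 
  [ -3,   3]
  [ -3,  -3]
No

tr(A) = -6, det(A) = 18
Characteristic polynomial: λ² - tr(A)λ + det(A) = λ² + 6λ + 18
λ² + 6λ + 18 = 0  ⇒  λ = (-6 ± √((6)² - 4·(18)))/2 = (-6 ± √(-36))/2
  = -3 + 3i,  -3 - 3i
Eigenvalues: -3 + 3i, -3 - 3i  (≈ -3 + 3i, -3 - 3i)
Has complex eigenvalues (not diagonalizable over ℝ).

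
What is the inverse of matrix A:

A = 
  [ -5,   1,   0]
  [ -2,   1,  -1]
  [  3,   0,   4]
det(A) = (-5)·((1)(4) - (-1)(0)) - (1)·((-2)(4) - (-1)(3)) + (0)·((-2)(0) - (1)(3))
  = (-5)(4) - (1)(-5) + (0)(-3)
  = -15
det(A) = -15 ≠ 0, so A is invertible.

Cofactors Cᵢⱼ = (-1)ⁱ⁺ʲ·Mᵢⱼ:
C = 
  [  4,   5,  -3]
  [ -4, -20,   3]
  [ -1,  -5,  -3]

adj(A) = Cᵀ:
adj(A) = 
  [  4,  -4,  -1]
  [  5, -20,  -5]
  [ -3,   3,  -3]

A⁻¹ = (-1/15) · adj(A):
A⁻¹ = 
  [-4/15,  4/15,  1/15]
  [ -1/3,   4/3,   1/3]
  [  1/5,  -1/5,   1/5]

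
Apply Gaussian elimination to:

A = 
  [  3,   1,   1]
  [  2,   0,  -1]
Row operations:
R2 → R2 - (2/3)·R1

Resulting echelon form:
REF = 
  [   3,    1,    1]
  [   0, -2/3, -5/3]

Rank = 2 (number of non-zero pivot rows).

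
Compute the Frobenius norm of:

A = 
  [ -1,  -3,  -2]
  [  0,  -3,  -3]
||A||_F = 5.657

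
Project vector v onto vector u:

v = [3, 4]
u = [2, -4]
proj_u(v) = [-1, 2]

v·u = (3)(2) + (4)(-4) = -10
u·u = (2)² + (-4)² = 20
proj_u(v) = (v·u / u·u) × u = (-10/20) × u = (-1/2) × u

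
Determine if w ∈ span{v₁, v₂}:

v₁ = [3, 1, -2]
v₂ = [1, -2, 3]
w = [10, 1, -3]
Yes

Form the augmented matrix and row-reduce:
[v₁|v₂|w] = 
  [  3,   1,  10]
  [  1,  -2,   1]
  [ -2,   3,  -3]
R2 → R2 - (1/3)·R1
R3 → R3 + (2/3)·R1
R3 → R3 + (11/7)·R2
REF = 
  [   3,    1,   10]
  [   0, -7/3, -7/3]
  [   0,    0,    0]

No row of the form [0 0 | nonzero], so the system is consistent. Back-substitution gives c₁ = 3, c₂ = 1: w = (3)·v₁ + (1)·v₂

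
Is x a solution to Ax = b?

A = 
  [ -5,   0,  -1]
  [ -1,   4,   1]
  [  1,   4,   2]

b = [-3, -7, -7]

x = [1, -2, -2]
No

Ax = [-3, -11, -11] ≠ b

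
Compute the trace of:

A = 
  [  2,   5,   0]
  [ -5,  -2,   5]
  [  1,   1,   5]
5

tr(A) = 2 + -2 + 5 = 5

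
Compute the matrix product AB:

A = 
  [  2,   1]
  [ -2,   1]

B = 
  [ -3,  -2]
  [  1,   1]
AB = 
  [ -5,  -3]
  [  7,   5]

A is 2×2 and B is 2×2, so AB is 2×2. Each entry is (row of A)·(column of B):
AB[1,1] = (2)(-3) + (1)(1) = -5
AB[1,2] = (2)(-2) + (1)(1) = -3
AB[2,1] = (-2)(-3) + (1)(1) = 7
AB[2,2] = (-2)(-2) + (1)(1) = 5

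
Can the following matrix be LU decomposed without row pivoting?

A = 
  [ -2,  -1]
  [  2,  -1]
Yes.
A[1,1] = -2 ≠ 0, so Gaussian elimination proceeds without a row swap: multiplier ℓ₂₁ = (2)/(-2) = -1, and U[2,2] = -1 - (-1)(-1) = -2.
L = 
  [  1,   0]
  [ -1,   1]
U = 
  [ -2,  -1]
  [  0,  -2]
Check row 2 of LU: [(-1)(-2), (-1)(-1) + (-2)] = [2, -1] = row 2 of A ✓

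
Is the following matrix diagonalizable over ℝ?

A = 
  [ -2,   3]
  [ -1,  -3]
No

tr(A) = -5, det(A) = 9
Characteristic polynomial: λ² - tr(A)λ + det(A) = λ² + 5λ + 9
λ² + 5λ + 9 = 0  ⇒  λ = (-5 ± √((5)² - 4·(9)))/2 = (-5 ± √(-11))/2
  = (-5 + i√11)/2,  (-5 - i√11)/2
Eigenvalues: (-5 + i√11)/2, (-5 - i√11)/2  (≈ -2.5 + 1.658i, -2.5 - 1.658i)
Has complex eigenvalues (not diagonalizable over ℝ).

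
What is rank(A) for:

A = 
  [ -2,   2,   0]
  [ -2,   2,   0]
rank(A) = 1

Row reduce:
R2 → R2 - (1)·R1
REF = 
  [ -2,   2,   0]
  [  0,   0,   0]
Pivot columns: 1 → 1 pivot.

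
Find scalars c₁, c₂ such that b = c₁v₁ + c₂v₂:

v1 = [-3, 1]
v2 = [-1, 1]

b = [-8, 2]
c1 = 3, c2 = -1

b = 3·v1 + -1·v2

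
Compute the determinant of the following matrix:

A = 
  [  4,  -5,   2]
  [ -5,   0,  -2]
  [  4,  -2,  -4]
144

Cofactor expansion along row 1:
det(A) = (4)·((0)(-4) - (-2)(-2)) - (-5)·((-5)(-4) - (-2)(4)) + (2)·((-5)(-2) - (0)(4))
  = (4)(-4) - (-5)(28) + (2)(10)
  = 144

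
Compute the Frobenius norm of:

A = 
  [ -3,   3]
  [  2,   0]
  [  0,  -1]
||A||_F = 4.796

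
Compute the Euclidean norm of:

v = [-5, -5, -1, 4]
8.185

||v||₂ = √((-5)² + (-5)² + (-1)² + (4)²) = √67 = 8.185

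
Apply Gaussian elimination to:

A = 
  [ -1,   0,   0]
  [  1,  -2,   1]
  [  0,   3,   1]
Row operations:
R2 → R2 + (1)·R1
R3 → R3 + (3/2)·R2

Resulting echelon form:
REF = 
  [ -1,   0,   0]
  [  0,  -2,   1]
  [  0,   0, 5/2]

Rank = 3 (number of non-zero pivot rows).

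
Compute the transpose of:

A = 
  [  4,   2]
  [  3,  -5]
Aᵀ = 
  [  4,   3]
  [  2,  -5]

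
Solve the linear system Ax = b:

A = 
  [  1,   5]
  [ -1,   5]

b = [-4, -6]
Row reduce the augmented matrix [A|b]:
R2 → R2 + (1)·R1
REF = 
  [  1,   5,  -4]
  [  0,  10, -10]

Back-substitution:
x₂ = (-10) / 10 = -1
x₁ = (-4 - (5)(-1)) / 1 = 1

x = [1, -1]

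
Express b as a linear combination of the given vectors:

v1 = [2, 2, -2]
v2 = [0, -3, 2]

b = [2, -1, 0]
c1 = 1, c2 = 1

b = 1·v1 + 1·v2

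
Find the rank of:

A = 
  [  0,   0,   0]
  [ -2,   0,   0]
Row reduce:
Swap R1 ↔ R2
REF = 
  [ -2,   0,   0]
  [  0,   0,   0]
Pivot columns: 1 → 1 pivot.

rank(A) = 1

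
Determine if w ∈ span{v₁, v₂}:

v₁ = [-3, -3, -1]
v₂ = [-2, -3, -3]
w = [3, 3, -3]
No

Form the augmented matrix and row-reduce:
[v₁|v₂|w] = 
  [ -3,  -2,   3]
  [ -3,  -3,   3]
  [ -1,  -3,  -3]
R2 → R2 - (1)·R1
R3 → R3 - (1/3)·R1
R3 → R3 - (7/3)·R2
REF = 
  [ -3,  -2,   3]
  [  0,  -1,   0]
  [  0,   0,  -4]

Row 3 reads [0 0 | -4], i.e. 0 = -4, so the system is inconsistent and w ∉ span{v₁, v₂}.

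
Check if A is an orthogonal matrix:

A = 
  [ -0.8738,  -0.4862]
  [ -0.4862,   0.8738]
Yes

AᵀA = 
  [  0.9999,   0]
  [  0,   0.9999]
≈ I (equal to I up to the 4-dp rounding of the entries)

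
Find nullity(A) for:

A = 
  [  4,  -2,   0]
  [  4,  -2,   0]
nullity(A) = 2

Row reduce:
R2 → R2 - (1)·R1
REF = 
  [  4,  -2,   0]
  [  0,   0,   0]
Pivot columns: 1 → 1 pivot.
rank(A) = 1, so nullity(A) = 3 - 1 = 2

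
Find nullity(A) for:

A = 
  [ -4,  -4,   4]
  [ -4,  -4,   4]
nullity(A) = 2

Row reduce:
R2 → R2 - (1)·R1
REF = 
  [ -4,  -4,   4]
  [  0,   0,   0]
Pivot columns: 1 → 1 pivot.
rank(A) = 1, so nullity(A) = 3 - 1 = 2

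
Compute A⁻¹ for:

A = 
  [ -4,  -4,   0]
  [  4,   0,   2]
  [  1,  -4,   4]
det(A) = (-4)·((0)(4) - (2)(-4)) - (-4)·((4)(4) - (2)(1)) + (0)·((4)(-4) - (0)(1))
  = (-4)(8) - (-4)(14) + (0)(-16)
  = 24
det(A) = 24 ≠ 0, so A is invertible.

Cofactors Cᵢⱼ = (-1)ⁱ⁺ʲ·Mᵢⱼ:
C = 
  [  8, -14, -16]
  [ 16, -16, -20]
  [ -8,   8,  16]

adj(A) = Cᵀ:
adj(A) = 
  [  8,  16,  -8]
  [-14, -16,   8]
  [-16, -20,  16]

A⁻¹ = (1/24) · adj(A):
A⁻¹ = 
  [  1/3,   2/3,  -1/3]
  [-7/12,  -2/3,   1/3]
  [ -2/3,  -5/6,   2/3]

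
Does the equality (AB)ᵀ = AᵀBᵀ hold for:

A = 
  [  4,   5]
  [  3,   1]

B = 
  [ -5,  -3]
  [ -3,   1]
No

(AB)ᵀ = 
  [-35, -18]
  [ -7,  -8]

AᵀBᵀ = 
  [-29,  -9]
  [-28, -14]

The two matrices differ, so (AB)ᵀ ≠ AᵀBᵀ in general. The correct identity is (AB)ᵀ = BᵀAᵀ.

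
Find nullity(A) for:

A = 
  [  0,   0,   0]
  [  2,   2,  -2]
nullity(A) = 2

Row reduce:
Swap R1 ↔ R2
REF = 
  [  2,   2,  -2]
  [  0,   0,   0]
Pivot columns: 1 → 1 pivot.
rank(A) = 1, so nullity(A) = 3 - 1 = 2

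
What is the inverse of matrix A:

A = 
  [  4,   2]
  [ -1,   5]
det(A) = (4)(5) - (2)(-1) = 22
For a 2×2 matrix, A⁻¹ = (1/det(A)) · [[d, -b], [-c, a]]
    = (1/22) · [[5, -2], [1, 4]]

A⁻¹ = 
  [ 5/22, -1/11]
  [ 1/22,  2/11]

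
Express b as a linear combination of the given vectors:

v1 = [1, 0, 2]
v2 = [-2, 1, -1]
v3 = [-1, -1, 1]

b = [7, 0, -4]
c1 = -2, c2 = -3, c3 = -3

b = -2·v1 + -3·v2 + -3·v3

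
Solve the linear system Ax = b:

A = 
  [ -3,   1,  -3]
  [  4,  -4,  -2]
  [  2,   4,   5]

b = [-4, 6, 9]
x = [3, 2, -1]

Row reduce the augmented matrix [A|b]:
R2 → R2 + (4/3)·R1
R3 → R3 + (2/3)·R1
R3 → R3 + (7/4)·R2
REF = 
  [   -3,     1,    -3,    -4]
  [    0,  -8/3,    -6,   2/3]
  [    0,     0, -15/2,  15/2]

Back-substitution:
x₃ = (15/2) / (-15/2) = -1
x₂ = (2/3 - (-6)(-1)) / (-8/3) = 2
x₁ = (-4 - (1)(2) - (-3)(-1)) / (-3) = 3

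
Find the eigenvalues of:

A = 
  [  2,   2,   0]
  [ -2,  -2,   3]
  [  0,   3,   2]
Characteristic polynomial: det(λI - A) = λ³ - 2λ² - 9λ + 18
Testing integer divisors of the constant term: p(2) = 0, so (λ - 2) is a factor:
p(λ) = (λ - 2)(λ² - 9)
λ² - 9 = (λ + 3)(λ - 3)

λ = 2, 3, -3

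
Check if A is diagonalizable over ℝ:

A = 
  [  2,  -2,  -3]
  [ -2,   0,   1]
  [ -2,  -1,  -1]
Yes

Characteristic polynomial: det(λI - A) = λ³ - λ² - 11λ - 4
Testing integer divisors of the constant term: p(4) = 0, so (λ - 4) is a factor:
p(λ) = (λ - 4)(λ² + 3λ + 1)
λ² + 3λ + 1 = 0  ⇒  λ = (-3 ± √((3)² - 4·(1)))/2 = (-3 ± √(5))/2
  = (-3 + √5)/2,  (-3 - √5)/2
Eigenvalues: 4, (-3 + √5)/2, (-3 - √5)/2  (≈ 4, -0.382, -2.618)
The two irrational eigenvalues are distinct (simple), so each has alg. mult. = geom. mult. = 1.
λ=4: alg. mult. = 1, geom. mult. = 3 - rank(A - (4)I) = 3 - 2 = 1
Sum of geometric multiplicities equals n, so A has n independent eigenvectors.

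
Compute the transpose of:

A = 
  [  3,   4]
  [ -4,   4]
Aᵀ = 
  [  3,  -4]
  [  4,   4]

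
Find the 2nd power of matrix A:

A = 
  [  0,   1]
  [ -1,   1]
A² = A·A:
A²[1,1] = (0)(0) + (1)(-1) = -1
A²[1,2] = (0)(1) + (1)(1) = 1
A²[2,1] = (-1)(0) + (1)(-1) = -1
A²[2,2] = (-1)(1) + (1)(1) = 0
A² = 
  [ -1,   1]
  [ -1,   0]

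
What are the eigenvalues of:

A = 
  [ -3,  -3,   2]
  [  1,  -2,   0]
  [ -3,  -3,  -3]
λ = -3, (-5 + i√35)/2, (-5 - i√35)/2  (≈ -3, -2.5 + 2.958i, -2.5 - 2.958i)

Characteristic polynomial: det(λI - A) = λ³ + 8λ² + 30λ + 45
Testing integer divisors of the constant term: p(-3) = 0, so (λ + 3) is a factor:
p(λ) = (λ + 3)(λ² + 5λ + 15)
λ² + 5λ + 15 = 0  ⇒  λ = (-5 ± √((5)² - 4·(15)))/2 = (-5 ± √(-35))/2
  = (-5 + i√35)/2,  (-5 - i√35)/2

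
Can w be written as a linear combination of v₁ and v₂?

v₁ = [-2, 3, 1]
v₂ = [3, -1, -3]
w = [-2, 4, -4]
No

Form the augmented matrix and row-reduce:
[v₁|v₂|w] = 
  [ -2,   3,  -2]
  [  3,  -1,   4]
  [  1,  -3,  -4]
R2 → R2 + (3/2)·R1
R3 → R3 + (1/2)·R1
R3 → R3 + (3/7)·R2
REF = 
  [   -2,     3,    -2]
  [    0,   7/2,     1]
  [    0,     0, -32/7]

Row 3 reads [0 0 | -32/7], i.e. 0 = -32/7, so the system is inconsistent and w ∉ span{v₁, v₂}.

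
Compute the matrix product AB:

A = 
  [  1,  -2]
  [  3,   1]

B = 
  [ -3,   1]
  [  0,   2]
AB = 
  [ -3,  -3]
  [ -9,   5]

A is 2×2 and B is 2×2, so AB is 2×2. Each entry is (row of A)·(column of B):
AB[1,1] = (1)(-3) + (-2)(0) = -3
AB[1,2] = (1)(1) + (-2)(2) = -3
AB[2,1] = (3)(-3) + (1)(0) = -9
AB[2,2] = (3)(1) + (1)(2) = 5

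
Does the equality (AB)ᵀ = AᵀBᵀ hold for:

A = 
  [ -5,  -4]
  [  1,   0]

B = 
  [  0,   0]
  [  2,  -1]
No

(AB)ᵀ = 
  [ -8,   0]
  [  4,   0]

AᵀBᵀ = 
  [  0, -11]
  [  0,  -8]

The two matrices differ, so (AB)ᵀ ≠ AᵀBᵀ in general. The correct identity is (AB)ᵀ = BᵀAᵀ.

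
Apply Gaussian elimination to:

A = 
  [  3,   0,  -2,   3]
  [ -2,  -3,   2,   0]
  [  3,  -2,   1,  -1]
Row operations:
R2 → R2 + (2/3)·R1
R3 → R3 - (1)·R1
R3 → R3 - (2/3)·R2

Resulting echelon form:
REF = 
  [    3,     0,    -2,     3]
  [    0,    -3,   2/3,     2]
  [    0,     0,  23/9, -16/3]

Rank = 3 (number of non-zero pivot rows).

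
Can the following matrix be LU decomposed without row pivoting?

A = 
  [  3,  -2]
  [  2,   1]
Yes.
A[1,1] = 3 ≠ 0, so Gaussian elimination proceeds without a row swap: multiplier ℓ₂₁ = (2)/(3) = 2/3, and U[2,2] = 1 - (2/3)(-2) = 7/3.
L = 
  [  1,   0]
  [2/3,   1]
U = 
  [  3,  -2]
  [  0, 7/3]
Check row 2 of LU: [(2/3)(3), (2/3)(-2) + (7/3)] = [2, 1] = row 2 of A ✓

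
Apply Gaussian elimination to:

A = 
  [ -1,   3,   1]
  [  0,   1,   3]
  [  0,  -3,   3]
Row operations:
R3 → R3 + (3)·R2

Resulting echelon form:
REF = 
  [ -1,   3,   1]
  [  0,   1,   3]
  [  0,   0,  12]

Rank = 3 (number of non-zero pivot rows).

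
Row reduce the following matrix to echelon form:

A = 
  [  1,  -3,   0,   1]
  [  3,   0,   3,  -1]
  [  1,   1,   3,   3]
Row operations:
R2 → R2 - (3)·R1
R3 → R3 - (1)·R1
R3 → R3 - (4/9)·R2

Resulting echelon form:
REF = 
  [   1,   -3,    0,    1]
  [   0,    9,    3,   -4]
  [   0,    0,  5/3, 34/9]

Rank = 3 (number of non-zero pivot rows).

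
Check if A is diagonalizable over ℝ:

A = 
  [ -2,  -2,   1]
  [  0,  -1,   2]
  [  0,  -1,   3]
Yes

Characteristic polynomial: det(λI - A) = λ³ - 5λ - 2
Testing integer divisors of the constant term: p(-2) = 0, so (λ + 2) is a factor:
p(λ) = (λ + 2)(λ² - 2λ - 1)
λ² - 2λ - 1 = 0  ⇒  λ = (2 ± √((-2)² - 4·(-1)))/2 = (2 ± √(8))/2
  = 1 + √2,  1 - √2
Eigenvalues: -2, 1 + √2, 1 - √2  (≈ -2, 2.414, -0.4142)
The two irrational eigenvalues are distinct (simple), so each has alg. mult. = geom. mult. = 1.
λ=-2: alg. mult. = 1, geom. mult. = 3 - rank(A - (-2)I) = 3 - 2 = 1
Sum of geometric multiplicities equals n, so A has n independent eigenvectors.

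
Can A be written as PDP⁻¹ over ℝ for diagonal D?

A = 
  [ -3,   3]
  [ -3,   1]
No

tr(A) = -2, det(A) = 6
Characteristic polynomial: λ² - tr(A)λ + det(A) = λ² + 2λ + 6
λ² + 2λ + 6 = 0  ⇒  λ = (-2 ± √((2)² - 4·(6)))/2 = (-2 ± √(-20))/2
  = -1 + i√5,  -1 - i√5
Eigenvalues: -1 + i√5, -1 - i√5  (≈ -1 + 2.236i, -1 - 2.236i)
Has complex eigenvalues (not diagonalizable over ℝ).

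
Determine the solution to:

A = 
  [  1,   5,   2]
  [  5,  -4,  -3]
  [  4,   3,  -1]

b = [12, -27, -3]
x = [-3, 3, 0]

Row reduce the augmented matrix [A|b]:
R2 → R2 - (5)·R1
R3 → R3 - (4)·R1
R3 → R3 - (17/29)·R2
REF = 
  [     1,      5,      2,     12]
  [     0,    -29,    -13,    -87]
  [     0,      0, -40/29,      0]

Back-substitution:
x₃ = 0 / (-40/29) = 0
x₂ = (-87 - (-13)(0)) / (-29) = 3
x₁ = (12 - (5)(3) - (2)(0)) / 1 = -3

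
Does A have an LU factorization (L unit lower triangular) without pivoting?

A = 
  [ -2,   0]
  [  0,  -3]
Yes.
A[1,1] = -2 ≠ 0, so Gaussian elimination proceeds without a row swap: multiplier ℓ₂₁ = (0)/(-2) = 0, and U[2,2] = -3 - (0)(0) = -3.
L = 
  [  1,   0]
  [  0,   1]
U = 
  [ -2,   0]
  [  0,  -3]
Check row 2 of LU: [(0)(-2), (0)(0) + (-3)] = [0, -3] = row 2 of A ✓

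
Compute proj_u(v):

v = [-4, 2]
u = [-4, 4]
proj_u(v) = [-3, 3]

v·u = (-4)(-4) + (2)(4) = 24
u·u = (-4)² + (4)² = 32
proj_u(v) = (v·u / u·u) × u = (24/32) × u = (3/4) × u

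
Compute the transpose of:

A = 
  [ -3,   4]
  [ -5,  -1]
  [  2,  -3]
Aᵀ = 
  [ -3,  -5,   2]
  [  4,  -1,  -3]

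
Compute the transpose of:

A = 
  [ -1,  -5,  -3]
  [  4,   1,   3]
Aᵀ = 
  [ -1,   4]
  [ -5,   1]
  [ -3,   3]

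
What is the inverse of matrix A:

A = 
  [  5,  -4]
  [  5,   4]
det(A) = (5)(4) - (-4)(5) = 40
For a 2×2 matrix, A⁻¹ = (1/det(A)) · [[d, -b], [-c, a]]
    = (1/40) · [[4, 4], [-5, 5]]

A⁻¹ = 
  [1/10, 1/10]
  [-1/8,  1/8]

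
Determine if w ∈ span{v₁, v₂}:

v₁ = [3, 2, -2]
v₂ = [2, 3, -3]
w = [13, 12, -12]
Yes

Form the augmented matrix and row-reduce:
[v₁|v₂|w] = 
  [  3,   2,  13]
  [  2,   3,  12]
  [ -2,  -3, -12]
R2 → R2 - (2/3)·R1
R3 → R3 + (2/3)·R1
R3 → R3 + (1)·R2
REF = 
  [   3,    2,   13]
  [   0,  5/3, 10/3]
  [   0,    0,    0]

No row of the form [0 0 | nonzero], so the system is consistent. Back-substitution gives c₁ = 3, c₂ = 2: w = (3)·v₁ + (2)·v₂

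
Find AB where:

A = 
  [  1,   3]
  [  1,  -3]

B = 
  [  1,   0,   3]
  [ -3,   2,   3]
A is 2×2 and B is 2×3, so AB is 2×3. Each entry is (row of A)·(column of B):
AB[1,1] = (1)(1) + (3)(-3) = -8
AB[1,2] = (1)(0) + (3)(2) = 6
AB[1,3] = (1)(3) + (3)(3) = 12
AB[2,1] = (1)(1) + (-3)(-3) = 10
AB[2,2] = (1)(0) + (-3)(2) = -6
AB[2,3] = (1)(3) + (-3)(3) = -6

AB = 
  [ -8,   6,  12]
  [ 10,  -6,  -6]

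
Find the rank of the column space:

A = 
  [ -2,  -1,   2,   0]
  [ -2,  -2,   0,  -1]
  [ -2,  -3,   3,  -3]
Row reduce:
R2 → R2 - (1)·R1
R3 → R3 - (1)·R1
R3 → R3 - (2)·R2
REF = 
  [ -2,  -1,   2,   0]
  [  0,  -1,  -2,  -1]
  [  0,   0,   5,  -1]
Pivot columns: 1, 2, 3 → 3 pivots.
dim(Col(A)) = number of pivot columns = 3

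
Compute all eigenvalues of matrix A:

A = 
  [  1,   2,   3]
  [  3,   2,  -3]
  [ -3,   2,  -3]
Characteristic polynomial: det(λI - A) = λ³ + 2λ - 72
Testing integer divisors of the constant term: p(4) = 0, so (λ - 4) is a factor:
p(λ) = (λ - 4)(λ² + 4λ + 18)
λ² + 4λ + 18 = 0  ⇒  λ = (-4 ± √((4)² - 4·(18)))/2 = (-4 ± √(-56))/2
  = -2 + i√14,  -2 - i√14

λ = 4, -2 + i√14, -2 - i√14  (≈ 4, -2 + 3.742i, -2 - 3.742i)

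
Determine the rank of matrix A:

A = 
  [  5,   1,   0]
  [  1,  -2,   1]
rank(A) = 2

Row reduce:
R2 → R2 - (1/5)·R1
REF = 
  [    5,     1,     0]
  [    0, -11/5,     1]
Pivot columns: 1, 2 → 2 pivots.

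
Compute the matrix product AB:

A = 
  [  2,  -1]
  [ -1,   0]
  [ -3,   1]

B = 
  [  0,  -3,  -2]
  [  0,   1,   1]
AB = 
  [  0,  -7,  -5]
  [  0,   3,   2]
  [  0,  10,   7]

A is 3×2 and B is 2×3, so AB is 3×3. Each entry is (row of A)·(column of B):
AB[1,1] = (2)(0) + (-1)(0) = 0
AB[1,2] = (2)(-3) + (-1)(1) = -7
AB[1,3] = (2)(-2) + (-1)(1) = -5
AB[2,1] = (-1)(0) + (0)(0) = 0
AB[2,2] = (-1)(-3) + (0)(1) = 3
AB[2,3] = (-1)(-2) + (0)(1) = 2
AB[3,1] = (-3)(0) + (1)(0) = 0
AB[3,2] = (-3)(-3) + (1)(1) = 10
AB[3,3] = (-3)(-2) + (1)(1) = 7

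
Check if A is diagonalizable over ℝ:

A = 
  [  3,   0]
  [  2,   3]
No

tr(A) = 6, det(A) = 9
Characteristic polynomial: λ² - tr(A)λ + det(A) = λ² - 6λ + 9
λ² - 6λ + 9 = (λ - 3)²
Eigenvalues: 3, 3
λ=3: alg. mult. = 2, geom. mult. = 2 - rank(A - (3)I) = 2 - 1 = 1
Sum of geometric multiplicities = 1 < n = 2, so there aren't enough independent eigenvectors.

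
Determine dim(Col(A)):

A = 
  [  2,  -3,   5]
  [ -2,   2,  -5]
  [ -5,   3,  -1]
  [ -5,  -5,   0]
Row reduce:
R2 → R2 + (1)·R1
R3 → R3 + (5/2)·R1
R4 → R4 + (5/2)·R1
R3 → R3 - (9/2)·R2
R4 → R4 - (25/2)·R2
R4 → R4 - (25/23)·R3
REF = 
  [   2,   -3,    5]
  [   0,   -1,    0]
  [   0,    0, 23/2]
  [   0,    0,    0]
Pivot columns: 1, 2, 3 → 3 pivots.
dim(Col(A)) = number of pivot columns = 3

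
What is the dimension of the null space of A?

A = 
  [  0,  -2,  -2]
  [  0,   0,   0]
nullity(A) = 2

Row reduce:
(no row operations needed)
REF = 
  [  0,  -2,  -2]
  [  0,   0,   0]
Pivot columns: 2 → 1 pivot.
rank(A) = 1, so nullity(A) = 3 - 1 = 2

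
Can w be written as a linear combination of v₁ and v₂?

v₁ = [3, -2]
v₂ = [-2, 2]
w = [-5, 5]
Yes

Form the augmented matrix and row-reduce:
[v₁|v₂|w] = 
  [  3,  -2,  -5]
  [ -2,   2,   5]
R2 → R2 + (2/3)·R1
REF = 
  [  3,  -2,  -5]
  [  0, 2/3, 5/3]

No row of the form [0 0 | nonzero], so the system is consistent. Back-substitution gives c₁ = 0, c₂ = 5/2: w = (0)·v₁ + (5/2)·v₂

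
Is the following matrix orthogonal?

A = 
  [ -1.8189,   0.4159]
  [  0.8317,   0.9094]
No

AᵀA = 
  [  4.0001,  -0.0001]
  [ -0.0001,   1]
≠ I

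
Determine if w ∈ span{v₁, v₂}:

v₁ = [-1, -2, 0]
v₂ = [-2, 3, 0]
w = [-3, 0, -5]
No

Form the augmented matrix and row-reduce:
[v₁|v₂|w] = 
  [ -1,  -2,  -3]
  [ -2,   3,   0]
  [  0,   0,  -5]
R2 → R2 - (2)·R1
REF = 
  [ -1,  -2,  -3]
  [  0,   7,   6]
  [  0,   0,  -5]

Row 3 reads [0 0 | -5], i.e. 0 = -5, so the system is inconsistent and w ∉ span{v₁, v₂}.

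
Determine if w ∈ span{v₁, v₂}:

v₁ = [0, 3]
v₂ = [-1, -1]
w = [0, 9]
Yes

Form the augmented matrix and row-reduce:
[v₁|v₂|w] = 
  [  0,  -1,   0]
  [  3,  -1,   9]
Swap R1 ↔ R2
REF = 
  [  3,  -1,   9]
  [  0,  -1,   0]

No row of the form [0 0 | nonzero], so the system is consistent. Back-substitution gives c₁ = 3, c₂ = 0: w = (3)·v₁ + (0)·v₂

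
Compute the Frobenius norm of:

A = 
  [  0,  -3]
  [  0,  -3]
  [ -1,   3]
||A||_F = 5.292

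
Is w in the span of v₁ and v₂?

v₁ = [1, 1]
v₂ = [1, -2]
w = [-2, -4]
Yes

Form the augmented matrix and row-reduce:
[v₁|v₂|w] = 
  [  1,   1,  -2]
  [  1,  -2,  -4]
R2 → R2 - (1)·R1
REF = 
  [  1,   1,  -2]
  [  0,  -3,  -2]

No row of the form [0 0 | nonzero], so the system is consistent. Back-substitution gives c₁ = -8/3, c₂ = 2/3: w = (-8/3)·v₁ + (2/3)·v₂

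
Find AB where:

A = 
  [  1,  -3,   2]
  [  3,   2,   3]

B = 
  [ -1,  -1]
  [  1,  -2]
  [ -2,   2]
A is 2×3 and B is 3×2, so AB is 2×2. Each entry is (row of A)·(column of B):
AB[1,1] = (1)(-1) + (-3)(1) + (2)(-2) = -8
AB[1,2] = (1)(-1) + (-3)(-2) + (2)(2) = 9
AB[2,1] = (3)(-1) + (2)(1) + (3)(-2) = -7
AB[2,2] = (3)(-1) + (2)(-2) + (3)(2) = -1

AB = 
  [ -8,   9]
  [ -7,  -1]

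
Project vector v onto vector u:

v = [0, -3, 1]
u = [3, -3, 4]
proj_u(v) = [39/34, -39/34, 26/17]

v·u = (0)(3) + (-3)(-3) + (1)(4) = 13
u·u = (3)² + (-3)² + (4)² = 34
proj_u(v) = (v·u / u·u) × u = (13/34) × u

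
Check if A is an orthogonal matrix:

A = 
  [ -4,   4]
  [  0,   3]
No

AᵀA = 
  [ 16, -16]
  [-16,  25]
≠ I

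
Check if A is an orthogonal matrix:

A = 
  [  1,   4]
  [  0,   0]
No

AᵀA = 
  [  1,   4]
  [  4,  16]
≠ I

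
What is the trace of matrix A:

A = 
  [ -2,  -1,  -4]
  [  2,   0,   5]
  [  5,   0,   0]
-2

tr(A) = -2 + 0 + 0 = -2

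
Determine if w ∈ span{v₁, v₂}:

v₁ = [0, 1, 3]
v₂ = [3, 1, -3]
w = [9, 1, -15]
Yes

Form the augmented matrix and row-reduce:
[v₁|v₂|w] = 
  [  0,   3,   9]
  [  1,   1,   1]
  [  3,  -3, -15]
Swap R1 ↔ R2
R3 → R3 - (3)·R1
R3 → R3 + (2)·R2
REF = 
  [  1,   1,   1]
  [  0,   3,   9]
  [  0,   0,   0]

No row of the form [0 0 | nonzero], so the system is consistent. Back-substitution gives c₁ = -2, c₂ = 3: w = (-2)·v₁ + (3)·v₂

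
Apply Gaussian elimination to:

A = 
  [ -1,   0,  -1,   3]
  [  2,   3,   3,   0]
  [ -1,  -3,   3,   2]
Row operations:
R2 → R2 + (2)·R1
R3 → R3 - (1)·R1
R3 → R3 + (1)·R2

Resulting echelon form:
REF = 
  [ -1,   0,  -1,   3]
  [  0,   3,   1,   6]
  [  0,   0,   5,   5]

Rank = 3 (number of non-zero pivot rows).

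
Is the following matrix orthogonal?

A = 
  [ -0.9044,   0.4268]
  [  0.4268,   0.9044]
Yes

AᵀA = 
  [  1.0001,   0]
  [  0,   1.0001]
≈ I (equal to I up to the 4-dp rounding of the entries)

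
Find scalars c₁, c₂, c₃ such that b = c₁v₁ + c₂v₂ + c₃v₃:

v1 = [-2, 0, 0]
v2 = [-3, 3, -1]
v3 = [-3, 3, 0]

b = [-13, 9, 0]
c1 = 2, c2 = 0, c3 = 3

b = 2·v1 + 0·v2 + 3·v3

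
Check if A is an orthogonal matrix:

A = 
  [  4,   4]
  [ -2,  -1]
No

AᵀA = 
  [ 20,  18]
  [ 18,  17]
≠ I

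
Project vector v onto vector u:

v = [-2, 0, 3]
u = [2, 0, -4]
v·u = (-2)(2) + (0)(0) + (3)(-4) = -16
u·u = (2)² + (0)² + (-4)² = 20
proj_u(v) = (v·u / u·u) × u = (-16/20) × u = (-4/5) × u

proj_u(v) = [-8/5, 0, 16/5]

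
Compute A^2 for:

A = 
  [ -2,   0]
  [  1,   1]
A² = A·A:
A²[1,1] = (-2)(-2) + (0)(1) = 4
A²[1,2] = (-2)(0) + (0)(1) = 0
A²[2,1] = (1)(-2) + (1)(1) = -1
A²[2,2] = (1)(0) + (1)(1) = 1
A² = 
  [  4,   0]
  [ -1,   1]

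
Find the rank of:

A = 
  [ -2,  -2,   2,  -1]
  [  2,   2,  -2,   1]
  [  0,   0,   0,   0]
Row reduce:
R2 → R2 + (1)·R1
REF = 
  [ -2,  -2,   2,  -1]
  [  0,   0,   0,   0]
  [  0,   0,   0,   0]
Pivot columns: 1 → 1 pivot.

rank(A) = 1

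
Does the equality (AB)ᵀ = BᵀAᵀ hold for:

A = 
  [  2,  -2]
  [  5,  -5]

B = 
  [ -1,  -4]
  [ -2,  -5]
Yes

(AB)ᵀ = 
  [  2,   5]
  [  2,   5]

BᵀAᵀ = 
  [  2,   5]
  [  2,   5]

Both sides are equal — this is the standard identity (AB)ᵀ = BᵀAᵀ, which holds for all A, B.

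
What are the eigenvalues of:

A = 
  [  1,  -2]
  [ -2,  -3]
tr(A) = -2, det(A) = -7
Characteristic polynomial: λ² - tr(A)λ + det(A) = λ² + 2λ - 7
λ² + 2λ - 7 = 0  ⇒  λ = (-2 ± √((2)² - 4·(-7)))/2 = (-2 ± √(32))/2
  = -1 + 2√2,  -1 - 2√2

λ = -1 + 2√2, -1 - 2√2  (≈ 1.828, -3.828)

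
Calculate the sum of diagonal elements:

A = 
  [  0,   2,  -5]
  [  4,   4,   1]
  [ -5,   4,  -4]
0

tr(A) = 0 + 4 + -4 = 0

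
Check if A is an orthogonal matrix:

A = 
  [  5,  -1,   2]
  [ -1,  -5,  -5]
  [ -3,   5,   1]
No

AᵀA = 
  [ 35, -15,  12]
  [-15,  51,  28]
  [ 12,  28,  30]
≠ I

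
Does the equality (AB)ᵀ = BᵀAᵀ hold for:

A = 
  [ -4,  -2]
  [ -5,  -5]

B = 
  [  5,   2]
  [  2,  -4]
Yes

(AB)ᵀ = 
  [-24, -35]
  [  0,  10]

BᵀAᵀ = 
  [-24, -35]
  [  0,  10]

Both sides are equal — this is the standard identity (AB)ᵀ = BᵀAᵀ, which holds for all A, B.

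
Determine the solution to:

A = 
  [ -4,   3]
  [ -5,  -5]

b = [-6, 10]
Row reduce the augmented matrix [A|b]:
R2 → R2 - (5/4)·R1
REF = 
  [   -4,     3,    -6]
  [    0, -35/4,  35/2]

Back-substitution:
x₂ = (35/2) / (-35/4) = -2
x₁ = (-6 - (3)(-2)) / (-4) = 0

x = [0, -2]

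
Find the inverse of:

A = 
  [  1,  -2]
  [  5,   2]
det(A) = (1)(2) - (-2)(5) = 12
For a 2×2 matrix, A⁻¹ = (1/det(A)) · [[d, -b], [-c, a]]
    = (1/12) · [[2, 2], [-5, 1]]

A⁻¹ = 
  [  1/6,   1/6]
  [-5/12,  1/12]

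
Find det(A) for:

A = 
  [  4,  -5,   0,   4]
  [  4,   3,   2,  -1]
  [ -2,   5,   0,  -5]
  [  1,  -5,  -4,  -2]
-34

Cofactor expansion along row 1: det(A) = a₁₁M₁₁ - a₁₂M₁₂ + a₁₃M₁₃ - a₁₄M₁₄

M₁₁ = det[[3, 2, -1]; [5, 0, -5]; [-5, -4, -2]]
  = (3)·((0)(-2) - (-5)(-4)) - (2)·((5)(-2) - (-5)(-5)) + (-1)·((5)(-4) - (0)(-5))
  = (3)(-20) - (2)(-35) + (-1)(-20)
  = 30
M₁₂ = det[[4, 2, -1]; [-2, 0, -5]; [1, -4, -2]]
  = (4)·((0)(-2) - (-5)(-4)) - (2)·((-2)(-2) - (-5)(1)) + (-1)·((-2)(-4) - (0)(1))
  = (4)(-20) - (2)(9) + (-1)(8)
  = -106
M₁₃ = det[[4, 3, -1]; [-2, 5, -5]; [1, -5, -2]]
  = (4)·((5)(-2) - (-5)(-5)) - (3)·((-2)(-2) - (-5)(1)) + (-1)·((-2)(-5) - (5)(1))
  = (4)(-35) - (3)(9) + (-1)(5)
  = -172
M₁₄ = det[[4, 3, 2]; [-2, 5, 0]; [1, -5, -4]]
  = (4)·((5)(-4) - (0)(-5)) - (3)·((-2)(-4) - (0)(1)) + (2)·((-2)(-5) - (5)(1))
  = (4)(-20) - (3)(8) + (2)(5)
  = -94

det(A) = (4)(30) - (-5)(-106) + (0)(-172) - (4)(-94) = -34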